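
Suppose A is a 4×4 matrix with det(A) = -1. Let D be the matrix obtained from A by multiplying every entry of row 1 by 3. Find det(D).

Scaling one row by 3 multiplies the determinant by 3.
det(D) = (3)·(-1) = -3

-3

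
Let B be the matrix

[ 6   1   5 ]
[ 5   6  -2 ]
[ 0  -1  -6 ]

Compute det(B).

Expand along row 3:
  − (-1) · |6 5; 5 -2| = −(-1)·(-12 − 25) = -37
  + (-6) · |6 1; 5 6| = (-6)·(36 − 5) = -186
Sum: (-37) + (-186) = -223

|B| = -223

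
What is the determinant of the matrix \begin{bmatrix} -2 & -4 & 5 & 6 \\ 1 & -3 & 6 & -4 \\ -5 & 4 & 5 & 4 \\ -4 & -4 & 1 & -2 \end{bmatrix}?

-2716

Expand along row 1:
  + (-2) · M_11   where M_11 = det([-3 6 -4; 4 5 4; -4 1 -2]) = -102
  − (-4) · M_12   where M_12 = det([1 6 -4; -5 5 4; -4 1 -2]) = -230
  + (5) · M_13   where M_13 = det([1 -3 -4; -5 4 4; -4 -4 -2]) = -58
  − (6) · M_14   where M_14 = det([1 -3 6; -5 4 5; -4 -4 1]) = 285
det = (+1)·(-2)·(-102) + (-1)·(-4)·(-230) + (+1)·(5)·(-58) + (-1)·(6)·(285) = -2716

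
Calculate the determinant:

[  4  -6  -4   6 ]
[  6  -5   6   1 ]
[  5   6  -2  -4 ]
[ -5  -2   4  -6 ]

Expand along row 1:
  + (4) · M_11   where M_11 = det([-5 6 1; 6 -2 -4; -2 4 -6]) = 144
  − (-6) · M_12   where M_12 = det([6 6 1; 5 -2 -4; -5 4 -6]) = 478
  + (-4) · M_13   where M_13 = det([6 -5 1; 5 6 -4; -5 -2 -6]) = -494
  − (6) · M_14   where M_14 = det([6 -5 6; 5 6 -2; -5 -2 4]) = 290
det = (+1)·(4)·(144) + (-1)·(-6)·(478) + (+1)·(-4)·(-494) + (-1)·(6)·(290) = 3680

3680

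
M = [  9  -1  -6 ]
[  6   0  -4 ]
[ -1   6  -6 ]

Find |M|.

-40

Expand along row 2:
  − 6 · |-1 -6; 6 -6| = −6·(6 − (-36)) = -252
  − (-4) · |9 -1; -1 6| = −(-4)·(54 − 1) = 212
Sum: (-252) + (212) = -40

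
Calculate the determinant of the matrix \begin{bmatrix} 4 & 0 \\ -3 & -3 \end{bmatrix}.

The determinant is -12.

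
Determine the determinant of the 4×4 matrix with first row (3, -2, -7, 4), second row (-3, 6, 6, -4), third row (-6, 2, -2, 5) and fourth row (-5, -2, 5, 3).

-666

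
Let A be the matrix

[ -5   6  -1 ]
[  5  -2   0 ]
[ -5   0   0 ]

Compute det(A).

Expand along column 3:
  + (-1) · |5 -2; -5 0| = (-1)·(0 − 10) = 10

10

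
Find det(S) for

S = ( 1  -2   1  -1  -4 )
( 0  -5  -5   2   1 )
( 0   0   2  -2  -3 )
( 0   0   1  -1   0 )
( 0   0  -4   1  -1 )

S is block upper-triangular with a 2×2 block and a 3×3 block on the diagonal, so its determinant equals the product of the determinants of the diagonal blocks.
det of the 2×2 block = -5
det of the 3×3 block = 9
det = (-5)·(9) = -45

-45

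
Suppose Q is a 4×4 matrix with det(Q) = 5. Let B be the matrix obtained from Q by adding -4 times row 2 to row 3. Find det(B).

5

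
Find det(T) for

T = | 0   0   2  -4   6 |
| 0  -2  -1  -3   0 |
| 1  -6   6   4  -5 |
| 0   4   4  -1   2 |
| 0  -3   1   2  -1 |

det(T) = 286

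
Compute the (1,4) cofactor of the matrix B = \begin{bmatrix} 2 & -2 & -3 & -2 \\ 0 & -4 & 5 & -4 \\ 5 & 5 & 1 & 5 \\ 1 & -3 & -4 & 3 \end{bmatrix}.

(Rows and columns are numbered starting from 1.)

184

Delete row 1 and column 4; the remaining 3×3 submatrix is [0 -4 5; 5 5 1; 1 -3 -4].
Its determinant is -184.
The cofactor carries sign (−1)^(1+4) = −1, so C_{1,4} = −(-184) = 184.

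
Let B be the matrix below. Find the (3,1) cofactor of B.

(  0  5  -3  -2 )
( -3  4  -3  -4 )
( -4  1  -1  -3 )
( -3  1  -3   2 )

-36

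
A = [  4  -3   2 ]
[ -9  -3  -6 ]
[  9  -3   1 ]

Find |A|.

|A| = 159

Expand along column 1:
  + 4 · |-3 -6; -3 1| = 4·(-3 − 18) = -84
  − (-9) · |-3 2; -3 1| = −(-9)·(-3 − (-6)) = 27
  + 9 · |-3 2; -3 -6| = 9·(18 − (-6)) = 216
Sum: (-84) + (27) + (216) = 159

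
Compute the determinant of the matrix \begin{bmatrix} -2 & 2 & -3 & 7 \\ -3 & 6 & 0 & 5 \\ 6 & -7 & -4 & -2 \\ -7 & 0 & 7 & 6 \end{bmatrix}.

722

Expand along row 2 (it has 1 zero):
  − (-3) · M_21   where M_21 = det([2 -3 7; -7 -4 -2; 0 7 6]) = -489
  + (6) · M_22   where M_22 = det([-2 -3 7; 6 -4 -2; -7 7 6]) = 184
  + (5) · M_24   where M_24 = det([-2 2 -3; 6 -7 -4; -7 0 7]) = 217
det = (-1)·(-3)·(-489) + (+1)·(6)·(184) + (+1)·(5)·(217) = 722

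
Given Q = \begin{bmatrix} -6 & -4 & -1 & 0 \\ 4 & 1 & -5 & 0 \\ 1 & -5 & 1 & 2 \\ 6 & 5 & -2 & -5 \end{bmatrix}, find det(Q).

Expand along column 4 (it has 2 zeros):
  − (2) · M_34   where M_34 = det([-6 -4 -1; 4 1 -5; 6 5 -2]) = -64
  + (-5) · M_44   where M_44 = det([-6 -4 -1; 4 1 -5; 1 -5 1]) = 201
det = (-1)·(2)·(-64) + (+1)·(-5)·(201) = -877

|Q| = -877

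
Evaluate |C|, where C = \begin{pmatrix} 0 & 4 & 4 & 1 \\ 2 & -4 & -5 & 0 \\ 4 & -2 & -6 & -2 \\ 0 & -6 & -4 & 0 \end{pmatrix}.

Expand along row 4 (it has 2 zeros):
  + (-6) · M_42   where M_42 = det([0 4 1; 2 -5 0; 4 -6 -2]) = 24
  − (-4) · M_43   where M_43 = det([0 4 1; 2 -4 0; 4 -2 -2]) = 28
det = (+1)·(-6)·(24) + (-1)·(-4)·(28) = -32

-32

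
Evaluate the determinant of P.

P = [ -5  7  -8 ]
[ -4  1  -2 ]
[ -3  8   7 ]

355

Expand along column 1:
  + (-5) · |1 -2; 8 7| = (-5)·(7 − (-16)) = -115
  − (-4) · |7 -8; 8 7| = −(-4)·(49 − (-64)) = 452
  + (-3) · |7 -8; 1 -2| = (-3)·(-14 − (-8)) = 18
Sum: (-115) + (452) + (18) = 355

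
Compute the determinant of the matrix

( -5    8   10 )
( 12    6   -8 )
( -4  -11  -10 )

Expand along row 1:
  + (-5) · |6 -8; -11 -10| = (-5)·(-60 − 88) = 740
  − 8 · |12 -8; -4 -10| = −8·(-120 − 32) = 1216
  + 10 · |12 6; -4 -11| = 10·(-132 − (-24)) = -1080
Sum: (740) + (1216) + (-1080) = 876

876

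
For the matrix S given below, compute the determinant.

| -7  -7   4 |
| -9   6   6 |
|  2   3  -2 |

96

Expand along row 1:
  + (-7) · |6 6; 3 -2| = (-7)·(-12 − 18) = 210
  − (-7) · |-9 6; 2 -2| = −(-7)·(18 − 12) = 42
  + 4 · |-9 6; 2 3| = 4·(-27 − 12) = -156
Sum: (210) + (42) + (-156) = 96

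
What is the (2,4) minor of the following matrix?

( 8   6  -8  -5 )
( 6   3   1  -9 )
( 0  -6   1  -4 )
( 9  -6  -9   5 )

Delete row 2 and column 4; the remaining 3×3 submatrix is [8 6 -8; 0 -6 1; 9 -6 -9].
Its determinant is 102.

102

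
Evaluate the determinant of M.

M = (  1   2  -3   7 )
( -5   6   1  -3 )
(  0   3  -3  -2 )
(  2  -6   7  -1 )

Expand along row 3 (it has 1 zero):
  − (3) · M_32   where M_32 = det([1 -3 7; -5 1 -3; 2 7 -1]) = -206
  + (-3) · M_33   where M_33 = det([1 2 7; -5 6 -3; 2 -6 -1]) = 80
  − (-2) · M_34   where M_34 = det([1 2 -3; -5 6 1; 2 -6 7]) = 68
det = (-1)·(3)·(-206) + (+1)·(-3)·(80) + (-1)·(-2)·(68) = 514

det(M) = 514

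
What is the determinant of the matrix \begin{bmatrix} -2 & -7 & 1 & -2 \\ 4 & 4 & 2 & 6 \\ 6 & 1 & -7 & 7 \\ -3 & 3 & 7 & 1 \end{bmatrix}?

Expand along row 1:
  + (-2) · M_11   where M_11 = det([4 2 6; 1 -7 7; 3 7 1]) = -16
  − (-7) · M_12   where M_12 = det([4 2 6; 6 -7 7; -3 7 1]) = -152
  + (1) · M_13   where M_13 = det([4 4 6; 6 1 7; -3 3 1]) = -62
  − (-2) · M_14   where M_14 = det([4 4 2; 6 1 -7; -3 3 7]) = 70
det = (+1)·(-2)·(-16) + (-1)·(-7)·(-152) + (+1)·(1)·(-62) + (-1)·(-2)·(70) = -954

-954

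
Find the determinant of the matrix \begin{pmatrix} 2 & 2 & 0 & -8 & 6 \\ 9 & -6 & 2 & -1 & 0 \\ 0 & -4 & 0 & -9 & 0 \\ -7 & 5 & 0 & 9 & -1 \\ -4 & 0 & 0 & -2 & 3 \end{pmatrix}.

Expand along column 3 (it has 4 zeros):
  − (2) · M_23   where M_23 = det([2 2 -8 6; 0 -4 -9 0; -7 5 9 -1; -4 0 -2 3]) = 1200
det = (-1)·(2)·(1200) = -2400

-2400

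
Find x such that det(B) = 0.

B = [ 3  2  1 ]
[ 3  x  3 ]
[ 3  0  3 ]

0

Expanding along the row containing x, det(B) is linear in x: det(B) = (6)·x + (0).
Set (6)·x + (0) = 0  ⇒  (6)·x = 0  ⇒  x = 0.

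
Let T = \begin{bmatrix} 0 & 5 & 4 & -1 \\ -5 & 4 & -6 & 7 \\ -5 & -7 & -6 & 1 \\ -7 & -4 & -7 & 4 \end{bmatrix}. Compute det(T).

det(T) = 163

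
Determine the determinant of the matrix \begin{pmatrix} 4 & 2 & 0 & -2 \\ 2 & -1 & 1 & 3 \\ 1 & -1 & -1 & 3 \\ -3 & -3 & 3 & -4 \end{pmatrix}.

-110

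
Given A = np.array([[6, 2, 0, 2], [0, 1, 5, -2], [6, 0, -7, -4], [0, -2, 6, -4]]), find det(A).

Expand along column 1 (it has 2 zeros):
  + (6) · M_11   where M_11 = det([1 5 -2; 0 -7 -4; -2 6 -4]) = 120
  + (6) · M_31   where M_31 = det([2 0 2; 1 5 -2; -2 6 -4]) = 16
det = (+1)·(6)·(120) + (+1)·(6)·(16) = 816

816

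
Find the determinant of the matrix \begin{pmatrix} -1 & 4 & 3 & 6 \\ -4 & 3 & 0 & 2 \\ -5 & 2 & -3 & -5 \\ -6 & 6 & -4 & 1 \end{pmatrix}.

Expand along row 2 (it has 1 zero):
  − (-4) · M_21   where M_21 = det([4 3 6; 2 -3 -5; 6 -4 1]) = -128
  + (3) · M_22   where M_22 = det([-1 3 6; -5 -3 -5; -6 -4 1]) = 140
  + (2) · M_24   where M_24 = det([-1 4 3; -5 2 -3; -6 6 -4]) = -72
det = (-1)·(-4)·(-128) + (+1)·(3)·(140) + (+1)·(2)·(-72) = -236

The determinant is -236.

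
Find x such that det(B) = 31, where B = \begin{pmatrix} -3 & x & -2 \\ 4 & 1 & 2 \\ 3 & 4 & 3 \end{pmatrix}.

x = -7

Expanding along the row containing x, det(B) is linear in x: det(B) = (-6)·x + (-11).
Set (-6)·x + (-11) = 31  ⇒  (-6)·x = 42  ⇒  x = -7.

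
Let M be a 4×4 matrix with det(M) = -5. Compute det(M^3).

-125

det(M^3) = (det M)^3 = (-5)^3 = -125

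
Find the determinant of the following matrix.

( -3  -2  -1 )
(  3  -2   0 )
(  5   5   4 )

23

Expand along column 3:
  + (-1) · |3 -2; 5 5| = (-1)·(15 − (-10)) = -25
  + 4 · |-3 -2; 3 -2| = 4·(6 − (-6)) = 48
Sum: (-25) + (48) = 23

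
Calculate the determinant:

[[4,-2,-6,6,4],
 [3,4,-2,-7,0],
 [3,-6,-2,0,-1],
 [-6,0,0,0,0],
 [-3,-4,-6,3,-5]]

15312

Expand along row 4 (it has 4 zeros):
  − (-6) · M_41   where M_41 = det([-2 -6 6 4; 4 -2 -7 0; -6 -2 0 -1; -4 -6 3 -5]) = 2552
det = (-1)·(-6)·(2552) = 15312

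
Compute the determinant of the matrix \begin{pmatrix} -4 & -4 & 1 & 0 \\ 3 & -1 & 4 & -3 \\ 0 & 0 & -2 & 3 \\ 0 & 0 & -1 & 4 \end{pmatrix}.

The matrix is block upper-triangular with a 2×2 block and a 2×2 block on the diagonal, so its determinant equals the product of the determinants of the diagonal blocks.
det of the 2×2 block = 16
det of the 2×2 block = -5
det = (16)·(-5) = -80

-80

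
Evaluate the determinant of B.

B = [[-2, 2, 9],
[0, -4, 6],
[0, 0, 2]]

|B| = 16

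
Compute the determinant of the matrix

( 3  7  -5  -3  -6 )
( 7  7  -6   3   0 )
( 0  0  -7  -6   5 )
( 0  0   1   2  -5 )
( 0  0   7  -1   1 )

The matrix is block upper-triangular with a 2×2 block and a 3×3 block on the diagonal, so its determinant equals the product of the determinants of the diagonal blocks.
det of the 2×2 block = -28
det of the 3×3 block = 162
det = (-28)·(162) = -4536

-4536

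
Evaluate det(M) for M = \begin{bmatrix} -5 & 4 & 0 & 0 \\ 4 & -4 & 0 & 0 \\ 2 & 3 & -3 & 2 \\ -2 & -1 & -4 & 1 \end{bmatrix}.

M is block lower-triangular with a 2×2 block and a 2×2 block on the diagonal, so its determinant equals the product of the determinants of the diagonal blocks.
det of the 2×2 block = 4
det of the 2×2 block = 5
det = (4)·(5) = 20

det(M) = 20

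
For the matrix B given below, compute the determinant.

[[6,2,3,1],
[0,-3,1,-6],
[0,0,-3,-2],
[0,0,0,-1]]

The determinant is -54.

B is upper triangular, so det(B) is the product of the diagonal entries:
det = (6) · (-3) · (-3) · (-1) = -54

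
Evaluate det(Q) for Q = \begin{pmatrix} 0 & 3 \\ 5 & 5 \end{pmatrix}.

det(Q) = 0·5 − 3·5 = 0 − 15 = -15

|Q| = -15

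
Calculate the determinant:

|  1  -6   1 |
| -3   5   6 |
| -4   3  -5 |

Expand along row 1:
  + 1 · |5 6; 3 -5| = 1·(-25 − 18) = -43
  − (-6) · |-3 6; -4 -5| = −(-6)·(15 − (-24)) = 234
  + 1 · |-3 5; -4 3| = 1·(-9 − (-20)) = 11
Sum: (-43) + (234) + (11) = 202

202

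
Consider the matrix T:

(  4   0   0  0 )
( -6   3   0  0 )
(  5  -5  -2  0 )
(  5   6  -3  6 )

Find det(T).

T is lower triangular, so det(T) is the product of the diagonal entries:
det = (4) · (3) · (-2) · (6) = -144

det(T) = -144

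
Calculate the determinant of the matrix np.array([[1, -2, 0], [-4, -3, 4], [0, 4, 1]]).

-27

Expand along column 1:
  + 1 · |-3 4; 4 1| = 1·(-3 − 16) = -19
  − (-4) · |-2 0; 4 1| = −(-4)·(-2 − 0) = -8
Sum: (-19) + (-8) = -27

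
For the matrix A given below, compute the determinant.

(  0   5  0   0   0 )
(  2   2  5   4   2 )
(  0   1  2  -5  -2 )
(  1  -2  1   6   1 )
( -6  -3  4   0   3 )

Expand along row 1 (it has 4 zeros):
  − (5) · M_12   where M_12 = det([2 5 4 2; 0 2 -5 -2; 1 1 6 1; -6 4 0 3]) = 385
det = (-1)·(5)·(385) = -1925

The determinant is -1925.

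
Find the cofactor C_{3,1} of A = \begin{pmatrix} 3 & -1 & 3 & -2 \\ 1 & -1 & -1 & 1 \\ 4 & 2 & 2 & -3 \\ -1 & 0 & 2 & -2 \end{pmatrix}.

Delete row 3 and column 1; the remaining 3×3 submatrix is [-1 3 -2; -1 -1 1; 0 2 -2].
Its determinant is -2.
The cofactor carries sign (−1)^(3+1) = +1, so C_{3,1} = +(-2) = -2.

-2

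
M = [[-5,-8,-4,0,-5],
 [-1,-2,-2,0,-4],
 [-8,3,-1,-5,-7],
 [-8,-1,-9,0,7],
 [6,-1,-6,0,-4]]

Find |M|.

Expand along column 4 (it has 4 zeros):
  − (-5) · M_34   where M_34 = det([-5 -8 -4 -5; -1 -2 -2 -4; -8 -1 -9 7; 6 -1 -6 -4]) = -2195
det = (-1)·(-5)·(-2195) = -10975

det(M) = -10975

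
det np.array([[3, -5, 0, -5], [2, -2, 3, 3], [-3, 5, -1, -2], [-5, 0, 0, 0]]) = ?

400

Expand along row 4 (it has 3 zeros):
  − (-5) · M_41   where M_41 = det([-5 0 -5; -2 3 3; 5 -1 -2]) = 80
det = (-1)·(-5)·(80) = 400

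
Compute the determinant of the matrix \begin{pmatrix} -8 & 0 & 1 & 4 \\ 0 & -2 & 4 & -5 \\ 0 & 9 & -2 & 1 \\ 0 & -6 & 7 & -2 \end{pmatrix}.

Expand along column 1 (it has 3 zeros):
  + (-8) · M_11   where M_11 = det([-2 4 -5; 9 -2 1; -6 7 -2]) = -201
det = (+1)·(-8)·(-201) = 1608

1608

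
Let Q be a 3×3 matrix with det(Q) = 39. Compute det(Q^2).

det(Q^2) = (det Q)^2 = (39)^2 = 1521

1521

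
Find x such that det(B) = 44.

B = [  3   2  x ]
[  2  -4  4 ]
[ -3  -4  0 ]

x = -1

Expanding along the row containing x, det(B) is linear in x: det(B) = (-20)·x + (24).
Set (-20)·x + (24) = 44  ⇒  (-20)·x = 20  ⇒  x = -1.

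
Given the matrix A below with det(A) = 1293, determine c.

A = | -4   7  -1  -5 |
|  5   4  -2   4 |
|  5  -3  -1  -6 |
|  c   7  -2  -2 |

Expanding along the row containing c, det(A) is linear in c: det(A) = (-150)·c + (93).
Set (-150)·c + (93) = 1293  ⇒  (-150)·c = 1200  ⇒  c = -8.

-8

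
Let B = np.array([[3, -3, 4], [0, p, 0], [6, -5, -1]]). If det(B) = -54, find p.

p = 2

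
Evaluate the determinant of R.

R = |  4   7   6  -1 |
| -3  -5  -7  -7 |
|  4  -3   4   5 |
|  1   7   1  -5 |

det(R) = -308

Expand along row 1:
  + (4) · M_11   where M_11 = det([-5 -7 -7; -3 4 5; 7 1 -5]) = 202
  − (7) · M_12   where M_12 = det([-3 -7 -7; 4 4 5; 1 1 -5]) = -100
  + (6) · M_13   where M_13 = det([-3 -5 -7; 4 -3 5; 1 7 -5]) = -282
  − (-1) · M_14   where M_14 = det([-3 -5 -7; 4 -3 4; 1 7 1]) = -124
det = (+1)·(4)·(202) + (-1)·(7)·(-100) + (+1)·(6)·(-282) + (-1)·(-1)·(-124) = -308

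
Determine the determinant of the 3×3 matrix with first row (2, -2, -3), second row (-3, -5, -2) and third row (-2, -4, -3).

Expand along row 1:
  + 2 · |-5 -2; -4 -3| = 2·(15 − 8) = 14
  − (-2) · |-3 -2; -2 -3| = −(-2)·(9 − 4) = 10
  + (-3) · |-3 -5; -2 -4| = (-3)·(12 − 10) = -6
Sum: (14) + (10) + (-6) = 18

18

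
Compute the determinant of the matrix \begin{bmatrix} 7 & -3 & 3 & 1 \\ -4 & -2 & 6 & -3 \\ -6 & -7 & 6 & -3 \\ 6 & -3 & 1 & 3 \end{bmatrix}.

Expand along row 1:
  + (7) · M_11   where M_11 = det([-2 6 -3; -7 6 -3; -3 1 3]) = 105
  − (-3) · M_12   where M_12 = det([-4 6 -3; -6 6 -3; 6 1 3]) = 42
  + (3) · M_13   where M_13 = det([-4 -2 -3; -6 -7 -3; 6 -3 3]) = -60
  − (1) · M_14   where M_14 = det([-4 -2 6; -6 -7 6; 6 -3 1]) = 232
det = (+1)·(7)·(105) + (-1)·(-3)·(42) + (+1)·(3)·(-60) + (-1)·(1)·(232) = 449

449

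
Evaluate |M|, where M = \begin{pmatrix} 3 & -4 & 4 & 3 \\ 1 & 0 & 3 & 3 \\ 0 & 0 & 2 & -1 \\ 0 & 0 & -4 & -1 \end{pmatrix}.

-24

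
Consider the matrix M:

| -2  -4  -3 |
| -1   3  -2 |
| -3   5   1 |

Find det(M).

-66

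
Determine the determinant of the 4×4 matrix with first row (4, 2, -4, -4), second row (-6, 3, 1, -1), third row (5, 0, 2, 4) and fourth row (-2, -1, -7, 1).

Expand along row 3 (it has 1 zero):
  + (5) · M_31   where M_31 = det([2 -4 -4; 3 1 -1; -1 -7 1]) = 76
  + (2) · M_33   where M_33 = det([4 2 -4; -6 3 -1; -2 -1 1]) = -24
  − (4) · M_34   where M_34 = det([4 2 -4; -6 3 1; -2 -1 -7]) = -216
det = (+1)·(5)·(76) + (+1)·(2)·(-24) + (-1)·(4)·(-216) = 1196

1196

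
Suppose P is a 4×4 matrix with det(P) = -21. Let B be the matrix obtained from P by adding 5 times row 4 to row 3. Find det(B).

det(B) = -21

Adding a multiple of one row to another leaves the determinant unchanged.
det(B) = (1)·(-21) = -21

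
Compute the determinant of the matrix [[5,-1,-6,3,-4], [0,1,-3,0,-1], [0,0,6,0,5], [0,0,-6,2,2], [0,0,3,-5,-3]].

The matrix is block upper-triangular with a 2×2 block and a 3×3 block on the diagonal, so its determinant equals the product of the determinants of the diagonal blocks.
det of the 2×2 block = 5
det of the 3×3 block = 144
det = (5)·(144) = 720

720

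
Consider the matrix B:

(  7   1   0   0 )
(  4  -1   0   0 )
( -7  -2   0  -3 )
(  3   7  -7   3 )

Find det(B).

B is block lower-triangular with a 2×2 block and a 2×2 block on the diagonal, so its determinant equals the product of the determinants of the diagonal blocks.
det of the 2×2 block = -11
det of the 2×2 block = -21
det = (-11)·(-21) = 231

det(B) = 231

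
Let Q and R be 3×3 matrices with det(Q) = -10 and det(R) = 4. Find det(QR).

det(QR) = det(Q)·det(R) = (-10)·(4) = -40

-40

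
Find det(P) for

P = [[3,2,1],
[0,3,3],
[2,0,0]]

The determinant is 6.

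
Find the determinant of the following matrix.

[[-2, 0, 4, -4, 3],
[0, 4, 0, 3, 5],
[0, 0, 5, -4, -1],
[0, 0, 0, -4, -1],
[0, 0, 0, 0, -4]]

The determinant is -640.

The matrix is upper triangular, so the determinant is the product of the diagonal entries:
det = (-2) · (4) · (5) · (-4) · (-4) = -640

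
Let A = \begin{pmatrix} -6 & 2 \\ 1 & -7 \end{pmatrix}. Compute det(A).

40

det(A) = (-6)·(-7) − 2·1 = 42 − 2 = 40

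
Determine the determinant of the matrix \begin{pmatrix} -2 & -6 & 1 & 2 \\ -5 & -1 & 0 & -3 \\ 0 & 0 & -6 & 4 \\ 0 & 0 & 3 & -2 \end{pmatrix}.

The matrix is block upper-triangular with a 2×2 block and a 2×2 block on the diagonal, so its determinant equals the product of the determinants of the diagonal blocks.
det of the 2×2 block = -28
det of the 2×2 block = 0
det = (-28)·(0) = 0

The determinant is 0.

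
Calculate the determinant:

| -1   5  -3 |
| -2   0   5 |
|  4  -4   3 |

86

Expand along column 2:
  − 5 · |-2 5; 4 3| = −5·(-6 − 20) = 130
  − (-4) · |-1 -3; -2 5| = −(-4)·(-5 − 6) = -44
Sum: (130) + (-44) = 86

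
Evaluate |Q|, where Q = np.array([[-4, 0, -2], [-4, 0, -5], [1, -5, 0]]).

|Q| = 60

Expand along column 2:
  − (-5) · |-4 -2; -4 -5| = −(-5)·(20 − 8) = 60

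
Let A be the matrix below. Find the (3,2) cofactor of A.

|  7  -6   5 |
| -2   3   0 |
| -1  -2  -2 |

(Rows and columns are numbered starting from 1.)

Delete row 3 and column 2; the remaining 2×2 submatrix is [7 5; -2 0].
Its determinant is 7·0 − 5·(-2) = 10.
The cofactor carries sign (−1)^(3+2) = −1, so C_{3,2} = −(10) = -10.

The cofactor is -10.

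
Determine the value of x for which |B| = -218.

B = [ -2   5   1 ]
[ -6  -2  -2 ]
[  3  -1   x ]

-6

Expanding along the column containing x, det(B) is linear in x: det(B) = (34)·x + (-14).
Set (34)·x + (-14) = -218  ⇒  (34)·x = -204  ⇒  x = -6.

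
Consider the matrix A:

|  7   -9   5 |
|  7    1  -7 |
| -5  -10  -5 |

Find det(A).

Expand along row 1:
  + 7 · |1 -7; -10 -5| = 7·(-5 − 70) = -525
  − (-9) · |7 -7; -5 -5| = −(-9)·(-35 − 35) = -630
  + 5 · |7 1; -5 -10| = 5·(-70 − (-5)) = -325
Sum: (-525) + (-630) + (-325) = -1480

|A| = -1480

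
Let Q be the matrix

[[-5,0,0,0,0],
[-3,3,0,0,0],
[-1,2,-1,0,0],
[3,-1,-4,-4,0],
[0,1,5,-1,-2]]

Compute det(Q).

Q is lower triangular, so det(Q) is the product of the diagonal entries:
det = (-5) · (3) · (-1) · (-4) · (-2) = 120

120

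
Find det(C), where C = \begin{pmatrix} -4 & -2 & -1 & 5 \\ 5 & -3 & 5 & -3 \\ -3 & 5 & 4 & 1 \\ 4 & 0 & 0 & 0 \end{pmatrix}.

Expand along row 4 (it has 3 zeros):
  − (4) · M_41   where M_41 = det([-2 -1 5; -3 5 -3; 5 4 1]) = -207
det = (-1)·(4)·(-207) = 828

828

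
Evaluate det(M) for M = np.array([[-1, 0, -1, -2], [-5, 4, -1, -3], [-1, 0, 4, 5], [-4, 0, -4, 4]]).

Expand along column 2 (it has 3 zeros):
  + (4) · M_22   where M_22 = det([-1 -1 -2; -1 4 5; -4 -4 4]) = -60
det = (+1)·(4)·(-60) = -240

-240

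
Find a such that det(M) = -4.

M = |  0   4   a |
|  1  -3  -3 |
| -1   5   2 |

Expanding along the column containing a, det(M) is linear in a: det(M) = (2)·a + (4).
Set (2)·a + (4) = -4  ⇒  (2)·a = -8  ⇒  a = -4.

a = -4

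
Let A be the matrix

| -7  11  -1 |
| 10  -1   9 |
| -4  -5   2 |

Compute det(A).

Expand along column 1:
  + (-7) · |-1 9; -5 2| = (-7)·(-2 − (-45)) = -301
  − 10 · |11 -1; -5 2| = −10·(22 − 5) = -170
  + (-4) · |11 -1; -1 9| = (-4)·(99 − 1) = -392
Sum: (-301) + (-170) + (-392) = -863

-863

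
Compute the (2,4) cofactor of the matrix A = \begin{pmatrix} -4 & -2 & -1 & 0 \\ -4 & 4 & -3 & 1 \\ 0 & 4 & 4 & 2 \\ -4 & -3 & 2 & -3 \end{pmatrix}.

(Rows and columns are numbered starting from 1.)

The cofactor is -64.

Delete row 2 and column 4; the remaining 3×3 submatrix is [-4 -2 -1; 0 4 4; -4 -3 2].
Its determinant is -64.
The cofactor carries sign (−1)^(2+4) = +1, so C_{2,4} = +(-64) = -64.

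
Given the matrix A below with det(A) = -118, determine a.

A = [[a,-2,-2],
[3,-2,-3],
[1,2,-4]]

Expanding along the row containing a, det(A) is linear in a: det(A) = (14)·a + (-34).
Set (14)·a + (-34) = -118  ⇒  (14)·a = -84  ⇒  a = -6.

a = -6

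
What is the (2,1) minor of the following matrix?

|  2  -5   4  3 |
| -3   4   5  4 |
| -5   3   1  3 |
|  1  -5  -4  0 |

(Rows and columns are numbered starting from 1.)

Delete row 2 and column 1; the remaining 3×3 submatrix is [-5 4 3; 3 1 3; -5 -4 0].
Its determinant is -141.

-141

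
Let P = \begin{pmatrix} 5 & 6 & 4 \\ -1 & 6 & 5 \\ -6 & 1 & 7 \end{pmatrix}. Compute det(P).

Expand along row 1:
  + 5 · |6 5; 1 7| = 5·(42 − 5) = 185
  − 6 · |-1 5; -6 7| = −6·(-7 − (-30)) = -138
  + 4 · |-1 6; -6 1| = 4·(-1 − (-36)) = 140
Sum: (185) + (-138) + (140) = 187

det(P) = 187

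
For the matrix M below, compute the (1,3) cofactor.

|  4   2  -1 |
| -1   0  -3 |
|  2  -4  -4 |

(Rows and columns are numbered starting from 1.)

Delete row 1 and column 3; the remaining 2×2 submatrix is [-1 0; 2 -4].
Its determinant is (-1)·(-4) − 0·2 = 4.
The cofactor carries sign (−1)^(1+3) = +1, so C_{1,3} = +(4) = 4.

4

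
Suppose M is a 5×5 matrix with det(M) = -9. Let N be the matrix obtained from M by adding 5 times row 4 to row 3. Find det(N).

The determinant is -9.

Adding a multiple of one row to another leaves the determinant unchanged.
det(N) = (1)·(-9) = -9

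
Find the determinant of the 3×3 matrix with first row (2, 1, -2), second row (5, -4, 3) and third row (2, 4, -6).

Expand along row 1:
  + 2 · |-4 3; 4 -6| = 2·(24 − 12) = 24
  − 1 · |5 3; 2 -6| = −1·(-30 − 6) = 36
  + (-2) · |5 -4; 2 4| = (-2)·(20 − (-8)) = -56
Sum: (24) + (36) + (-56) = 4

4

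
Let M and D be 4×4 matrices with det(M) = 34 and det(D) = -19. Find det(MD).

det(MD) = det(M)·det(D) = (34)·(-19) = -646

|MD| = -646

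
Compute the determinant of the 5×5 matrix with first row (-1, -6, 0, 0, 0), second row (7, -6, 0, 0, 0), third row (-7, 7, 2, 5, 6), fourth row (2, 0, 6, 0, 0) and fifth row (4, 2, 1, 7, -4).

17856

The matrix is block lower-triangular with a 2×2 block and a 3×3 block on the diagonal, so its determinant equals the product of the determinants of the diagonal blocks.
det of the 2×2 block = 48
det of the 3×3 block = 372
det = (48)·(372) = 17856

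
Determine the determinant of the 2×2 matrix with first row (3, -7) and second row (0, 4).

det = 3·4 − (-7)·0 = 12 − 0 = 12

12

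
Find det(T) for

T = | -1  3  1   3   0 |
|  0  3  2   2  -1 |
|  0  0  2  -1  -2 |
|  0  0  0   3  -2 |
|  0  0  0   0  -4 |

The determinant is 72.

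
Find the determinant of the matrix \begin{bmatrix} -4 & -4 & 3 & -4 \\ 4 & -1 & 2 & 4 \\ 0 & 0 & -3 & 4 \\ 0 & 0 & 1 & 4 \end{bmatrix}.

The matrix is block upper-triangular with a 2×2 block and a 2×2 block on the diagonal, so its determinant equals the product of the determinants of the diagonal blocks.
det of the 2×2 block = 20
det of the 2×2 block = -16
det = (20)·(-16) = -320

-320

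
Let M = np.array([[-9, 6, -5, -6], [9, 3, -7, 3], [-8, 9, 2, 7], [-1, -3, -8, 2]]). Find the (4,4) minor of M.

The minor is -918.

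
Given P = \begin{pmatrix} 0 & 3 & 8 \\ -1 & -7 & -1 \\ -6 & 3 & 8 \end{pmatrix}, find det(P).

-318

Expand along column 1:
  − (-1) · |3 8; 3 8| = −(-1)·(24 − 24) = 0
  + (-6) · |3 8; -7 -1| = (-6)·(-3 − (-56)) = -318
Sum: (0) + (-318) = -318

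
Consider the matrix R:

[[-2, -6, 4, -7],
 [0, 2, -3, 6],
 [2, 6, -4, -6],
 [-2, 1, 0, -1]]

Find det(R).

Expand along row 2 (it has 1 zero):
  + (2) · M_22   where M_22 = det([-2 4 -7; 2 -4 -6; -2 0 -1]) = 104
  − (-3) · M_23   where M_23 = det([-2 -6 -7; 2 6 -6; -2 1 -1]) = -182
  + (6) · M_24   where M_24 = det([-2 -6 4; 2 6 -4; -2 1 0]) = 0
det = (+1)·(2)·(104) + (-1)·(-3)·(-182) + (+1)·(6)·(0) = -338

The determinant is -338.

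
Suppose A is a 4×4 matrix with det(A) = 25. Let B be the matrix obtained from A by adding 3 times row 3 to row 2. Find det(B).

25

Adding a multiple of one row to another leaves the determinant unchanged.
det(B) = (1)·(25) = 25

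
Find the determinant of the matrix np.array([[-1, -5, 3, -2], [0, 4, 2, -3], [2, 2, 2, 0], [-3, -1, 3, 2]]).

-368

Expand along row 2 (it has 1 zero):
  + (4) · M_22   where M_22 = det([-1 3 -2; 2 2 0; -3 3 2]) = -40
  − (2) · M_23   where M_23 = det([-1 -5 -2; 2 2 0; -3 -1 2]) = 8
  + (-3) · M_24   where M_24 = det([-1 -5 3; 2 2 2; -3 -1 3]) = 64
det = (+1)·(4)·(-40) + (-1)·(2)·(8) + (+1)·(-3)·(64) = -368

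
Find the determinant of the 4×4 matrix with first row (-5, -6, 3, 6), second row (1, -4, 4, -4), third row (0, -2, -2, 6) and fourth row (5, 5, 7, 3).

Expand along row 3 (it has 1 zero):
  − (-2) · M_32   where M_32 = det([-5 3 6; 1 4 -4; 5 7 3]) = -347
  + (-2) · M_33   where M_33 = det([-5 -6 6; 1 -4 -4; 5 5 3]) = 248
  − (6) · M_34   where M_34 = det([-5 -6 3; 1 -4 4; 5 5 7]) = 237
det = (-1)·(-2)·(-347) + (+1)·(-2)·(248) + (-1)·(6)·(237) = -2612

The determinant is -2612.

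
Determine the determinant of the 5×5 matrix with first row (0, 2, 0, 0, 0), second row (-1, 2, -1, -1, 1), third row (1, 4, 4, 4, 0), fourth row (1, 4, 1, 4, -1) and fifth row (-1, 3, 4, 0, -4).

The determinant is -120.

Expand along row 1 (it has 4 zeros):
  − (2) · M_12   where M_12 = det([-1 -1 -1 1; 1 4 4 0; 1 1 4 -1; -1 4 0 -4]) = 60
det = (-1)·(2)·(60) = -120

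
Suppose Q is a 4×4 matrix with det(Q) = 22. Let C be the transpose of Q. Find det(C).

22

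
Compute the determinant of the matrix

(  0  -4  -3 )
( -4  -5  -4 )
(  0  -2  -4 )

40

Expand along column 1:
  − (-4) · |-4 -3; -2 -4| = −(-4)·(16 − 6) = 40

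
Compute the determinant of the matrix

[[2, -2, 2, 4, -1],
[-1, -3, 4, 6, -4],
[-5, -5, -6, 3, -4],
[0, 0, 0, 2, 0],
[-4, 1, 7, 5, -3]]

Expand along row 4 (it has 4 zeros):
  + (2) · M_44   where M_44 = det([2 -2 2 -1; -1 -3 4 -4; -5 -5 -6 -4; -4 1 7 -3]) = 100
det = (+1)·(2)·(100) = 200

The determinant is 200.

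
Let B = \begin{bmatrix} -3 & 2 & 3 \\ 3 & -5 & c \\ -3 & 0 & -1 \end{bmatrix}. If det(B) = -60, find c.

c = 1

Expanding along the column containing c, det(B) is linear in c: det(B) = (-6)·c + (-54).
Set (-6)·c + (-54) = -60  ⇒  (-6)·c = -6  ⇒  c = 1.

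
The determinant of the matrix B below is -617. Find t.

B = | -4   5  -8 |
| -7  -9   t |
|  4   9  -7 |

Expanding along the row containing t, det(B) is linear in t: det(B) = (56)·t + (-281).
Set (56)·t + (-281) = -617  ⇒  (56)·t = -336  ⇒  t = -6.

-6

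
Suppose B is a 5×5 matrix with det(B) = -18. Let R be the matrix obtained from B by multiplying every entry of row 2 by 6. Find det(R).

The determinant is -108.

Scaling one row by 6 multiplies the determinant by 6.
det(R) = (6)·(-18) = -108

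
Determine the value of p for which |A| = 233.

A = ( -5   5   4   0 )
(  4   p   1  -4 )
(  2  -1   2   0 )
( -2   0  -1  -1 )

5

Expanding along the row containing p, det(A) is linear in p: det(A) = (18)·p + (143).
Set (18)·p + (143) = 233  ⇒  (18)·p = 90  ⇒  p = 5.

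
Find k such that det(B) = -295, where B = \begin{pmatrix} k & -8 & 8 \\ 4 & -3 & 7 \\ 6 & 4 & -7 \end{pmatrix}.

1

Expanding along the column containing k, det(B) is linear in k: det(B) = (-7)·k + (-288).
Set (-7)·k + (-288) = -295  ⇒  (-7)·k = -7  ⇒  k = 1.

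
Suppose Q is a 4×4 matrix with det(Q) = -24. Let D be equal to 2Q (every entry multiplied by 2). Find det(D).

For a 4×4 matrix, det(2Q) = 2^4·det(Q) = 16·det(Q).
det(D) = (16)·(-24) = -384

-384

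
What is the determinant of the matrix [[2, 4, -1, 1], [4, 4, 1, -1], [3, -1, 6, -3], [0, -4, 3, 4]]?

-126

Expand along row 4 (it has 1 zero):
  + (-4) · M_42   where M_42 = det([2 -1 1; 4 1 -1; 3 6 -3]) = 18
  − (3) · M_43   where M_43 = det([2 4 1; 4 4 -1; 3 -1 -3]) = -6
  + (4) · M_44   where M_44 = det([2 4 -1; 4 4 1; 3 -1 6]) = -18
det = (+1)·(-4)·(18) + (-1)·(3)·(-6) + (+1)·(4)·(-18) = -126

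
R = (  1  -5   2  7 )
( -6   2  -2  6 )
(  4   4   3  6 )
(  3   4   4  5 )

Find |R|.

Expand along row 1:
  + (1) · M_11   where M_11 = det([2 -2 6; 4 3 6; 4 4 5]) = -2
  − (-5) · M_12   where M_12 = det([-6 -2 6; 4 3 6; 3 4 5]) = 100
  + (2) · M_13   where M_13 = det([-6 2 6; 4 4 6; 3 4 5]) = 44
  − (7) · M_14   where M_14 = det([-6 2 -2; 4 4 3; 3 4 4]) = -46
det = (+1)·(1)·(-2) + (-1)·(-5)·(100) + (+1)·(2)·(44) + (-1)·(7)·(-46) = 908

det(R) = 908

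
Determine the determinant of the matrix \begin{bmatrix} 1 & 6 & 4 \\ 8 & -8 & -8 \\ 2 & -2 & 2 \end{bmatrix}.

-224

Expand along column 1:
  + 1 · |-8 -8; -2 2| = 1·(-16 − 16) = -32
  − 8 · |6 4; -2 2| = −8·(12 − (-8)) = -160
  + 2 · |6 4; -8 -8| = 2·(-48 − (-32)) = -32
Sum: (-32) + (-160) + (-32) = -224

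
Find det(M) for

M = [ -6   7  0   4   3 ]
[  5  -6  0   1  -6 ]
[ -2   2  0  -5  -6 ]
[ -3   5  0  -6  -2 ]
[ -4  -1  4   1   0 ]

Expand along column 3 (it has 4 zeros):
  + (4) · M_53   where M_53 = det([-6 7 4 3; 5 -6 1 -6; -2 2 -5 -6; -3 5 -6 -2]) = 525
det = (+1)·(4)·(525) = 2100

2100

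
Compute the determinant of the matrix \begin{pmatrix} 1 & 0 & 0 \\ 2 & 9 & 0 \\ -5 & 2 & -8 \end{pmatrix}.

The matrix is lower triangular, so the determinant is the product of the diagonal entries:
det = (1) · (9) · (-8) = -72

-72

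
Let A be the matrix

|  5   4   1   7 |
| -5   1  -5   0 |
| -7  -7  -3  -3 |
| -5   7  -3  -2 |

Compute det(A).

The determinant is -782.

Expand along row 2 (it has 1 zero):
  − (-5) · M_21   where M_21 = det([4 1 7; -7 -3 -3; 7 -3 -2]) = 247
  + (1) · M_22   where M_22 = det([5 1 7; -7 -3 -3; -5 -3 -2]) = 28
  − (-5) · M_23   where M_23 = det([5 4 7; -7 -7 -3; -5 7 -2]) = -409
det = (-1)·(-5)·(247) + (+1)·(1)·(28) + (-1)·(-5)·(-409) = -782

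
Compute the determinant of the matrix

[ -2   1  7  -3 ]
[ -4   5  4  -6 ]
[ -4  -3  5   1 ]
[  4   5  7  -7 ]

Expand along row 1:
  + (-2) · M_11   where M_11 = det([5 4 -6; -3 5 1; 5 7 -7]) = 2
  − (1) · M_12   where M_12 = det([-4 4 -6; -4 5 1; 4 7 -7]) = 360
  + (7) · M_13   where M_13 = det([-4 5 -6; -4 -3 1; 4 5 -7]) = -136
  − (-3) · M_14   where M_14 = det([-4 5 4; -4 -3 5; 4 5 7]) = 392
det = (+1)·(-2)·(2) + (-1)·(1)·(360) + (+1)·(7)·(-136) + (-1)·(-3)·(392) = -140

The determinant is -140.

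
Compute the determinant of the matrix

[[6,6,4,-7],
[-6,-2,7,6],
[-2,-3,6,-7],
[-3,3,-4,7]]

The determinant is -3045.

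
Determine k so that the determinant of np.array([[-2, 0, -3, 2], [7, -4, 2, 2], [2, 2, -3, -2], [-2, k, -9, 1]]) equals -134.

Expanding along the row containing k, det(A) is linear in k: det(A) = (-108)·k + (298).
Set (-108)·k + (298) = -134  ⇒  (-108)·k = -432  ⇒  k = 4.

4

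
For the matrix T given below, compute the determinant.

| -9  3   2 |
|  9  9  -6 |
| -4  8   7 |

-900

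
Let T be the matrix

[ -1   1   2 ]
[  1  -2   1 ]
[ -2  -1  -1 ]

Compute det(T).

The determinant is -14.

Expand along column 1:
  + (-1) · |-2 1; -1 -1| = (-1)·(2 − (-1)) = -3
  − 1 · |1 2; -1 -1| = −1·(-1 − (-2)) = -1
  + (-2) · |1 2; -2 1| = (-2)·(1 − (-4)) = -10
Sum: (-3) + (-1) + (-10) = -14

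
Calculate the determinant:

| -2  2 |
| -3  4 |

det = (-2)·4 − 2·(-3) = -8 − (-6) = -2

-2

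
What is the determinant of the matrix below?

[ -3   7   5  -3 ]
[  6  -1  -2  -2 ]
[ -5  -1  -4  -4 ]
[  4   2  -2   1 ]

1315

Expand along row 1:
  + (-3) · M_11   where M_11 = det([-1 -2 -2; -1 -4 -4; 2 -2 1]) = 6
  − (7) · M_12   where M_12 = det([6 -2 -2; -5 -4 -4; 4 -2 1]) = -102
  + (5) · M_13   where M_13 = det([6 -1 -2; -5 -1 -4; 4 2 1]) = 65
  − (-3) · M_14   where M_14 = det([6 -1 -2; -5 -1 -4; 4 2 -2]) = 98
det = (+1)·(-3)·(6) + (-1)·(7)·(-102) + (+1)·(5)·(65) + (-1)·(-3)·(98) = 1315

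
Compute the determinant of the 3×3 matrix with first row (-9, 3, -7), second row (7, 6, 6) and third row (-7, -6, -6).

Expand along row 1:
  + (-9) · |6 6; -6 -6| = (-9)·(-36 − (-36)) = 0
  − 3 · |7 6; -7 -6| = −3·(-42 − (-42)) = 0
  + (-7) · |7 6; -7 -6| = (-7)·(-42 − (-42)) = 0
Sum: (0) + (0) + (0) = 0

0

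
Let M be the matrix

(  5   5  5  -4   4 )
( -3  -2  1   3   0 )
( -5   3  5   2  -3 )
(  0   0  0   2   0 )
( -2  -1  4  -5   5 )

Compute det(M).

Expand along row 4 (it has 4 zeros):
  + (2) · M_44   where M_44 = det([5 5 5 4; -3 -2 1 0; -5 3 5 -3; -2 -1 4 5]) = -280
det = (+1)·(2)·(-280) = -560

-560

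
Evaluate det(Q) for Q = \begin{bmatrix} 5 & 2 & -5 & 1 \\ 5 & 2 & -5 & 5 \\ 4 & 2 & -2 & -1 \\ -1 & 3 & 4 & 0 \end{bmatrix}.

det(Q) = -112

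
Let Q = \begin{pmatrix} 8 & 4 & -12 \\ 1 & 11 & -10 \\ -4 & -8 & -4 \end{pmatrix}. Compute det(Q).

|Q| = -1248

Expand along row 1:
  + 8 · |11 -10; -8 -4| = 8·(-44 − 80) = -992
  − 4 · |1 -10; -4 -4| = −4·(-4 − 40) = 176
  + (-12) · |1 11; -4 -8| = (-12)·(-8 − (-44)) = -432
Sum: (-992) + (176) + (-432) = -1248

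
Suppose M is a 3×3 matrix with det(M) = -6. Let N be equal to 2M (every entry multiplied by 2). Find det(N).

For a 3×3 matrix, det(2M) = 2^3·det(M) = 8·det(M).
det(N) = (8)·(-6) = -48

-48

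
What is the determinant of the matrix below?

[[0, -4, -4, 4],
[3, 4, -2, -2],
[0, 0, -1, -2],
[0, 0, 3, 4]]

The matrix is block upper-triangular with a 2×2 block and a 2×2 block on the diagonal, so its determinant equals the product of the determinants of the diagonal blocks.
det of the 2×2 block = 12
det of the 2×2 block = 2
det = (12)·(2) = 24

24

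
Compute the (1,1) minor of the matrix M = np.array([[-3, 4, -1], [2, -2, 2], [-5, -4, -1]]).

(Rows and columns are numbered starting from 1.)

Delete row 1 and column 1; the remaining 2×2 submatrix is [-2 2; -4 -1].
Its determinant is (-2)·(-1) − 2·(-4) = 10.

The minor is 10.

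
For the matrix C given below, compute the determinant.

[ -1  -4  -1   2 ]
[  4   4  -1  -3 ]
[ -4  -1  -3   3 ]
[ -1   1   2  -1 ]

|C| = 44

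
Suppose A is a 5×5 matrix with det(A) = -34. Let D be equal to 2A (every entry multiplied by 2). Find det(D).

For a 5×5 matrix, det(2A) = 2^5·det(A) = 32·det(A).
det(D) = (32)·(-34) = -1088

-1088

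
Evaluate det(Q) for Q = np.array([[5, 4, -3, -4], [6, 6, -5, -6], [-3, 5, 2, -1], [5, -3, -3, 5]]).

Expand along row 1:
  + (5) · M_11   where M_11 = det([6 -5 -6; 5 2 -1; -3 -3 5]) = 206
  − (4) · M_12   where M_12 = det([6 -5 -6; -3 2 -1; 5 -3 5]) = -2
  + (-3) · M_13   where M_13 = det([6 6 -6; -3 5 -1; 5 -3 5]) = 288
  − (-4) · M_14   where M_14 = det([6 6 -5; -3 5 2; 5 -3 -3]) = 32
det = (+1)·(5)·(206) + (-1)·(4)·(-2) + (+1)·(-3)·(288) + (-1)·(-4)·(32) = 302

|Q| = 302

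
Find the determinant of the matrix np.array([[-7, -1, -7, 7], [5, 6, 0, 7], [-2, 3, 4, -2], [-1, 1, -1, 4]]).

Expand along row 2 (it has 1 zero):
  − (5) · M_21   where M_21 = det([-1 -7 7; 3 4 -2; 1 -1 4]) = 35
  + (6) · M_22   where M_22 = det([-7 -7 7; -2 4 -2; -1 -1 4]) = -126
  + (7) · M_24   where M_24 = det([-7 -1 -7; -2 3 4; -1 1 -1]) = 48
det = (-1)·(5)·(35) + (+1)·(6)·(-126) + (+1)·(7)·(48) = -595

-595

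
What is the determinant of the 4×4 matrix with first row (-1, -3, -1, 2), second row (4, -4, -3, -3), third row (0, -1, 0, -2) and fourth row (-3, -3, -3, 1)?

Expand along row 3 (it has 2 zeros):
  − (-1) · M_32   where M_32 = det([-1 -1 2; 4 -3 -3; -3 -3 1]) = -35
  − (-2) · M_34   where M_34 = det([-1 -3 -1; 4 -4 -3; -3 -3 -3]) = -42
det = (-1)·(-1)·(-35) + (-1)·(-2)·(-42) = -119

-119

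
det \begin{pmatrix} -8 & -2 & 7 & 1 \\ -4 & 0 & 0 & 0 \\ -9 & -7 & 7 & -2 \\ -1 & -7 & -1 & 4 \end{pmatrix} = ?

Expand along row 2 (it has 3 zeros):
  − (-4) · M_21   where M_21 = det([-2 7 1; -7 7 -2; -7 -1 4]) = 298
det = (-1)·(-4)·(298) = 1192

1192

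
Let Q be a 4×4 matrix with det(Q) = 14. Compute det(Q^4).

The determinant is 38416.

det(Q^4) = (det Q)^4 = (14)^4 = 38416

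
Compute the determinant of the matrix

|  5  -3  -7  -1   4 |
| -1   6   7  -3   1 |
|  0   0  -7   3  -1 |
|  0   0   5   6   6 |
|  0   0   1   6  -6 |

15876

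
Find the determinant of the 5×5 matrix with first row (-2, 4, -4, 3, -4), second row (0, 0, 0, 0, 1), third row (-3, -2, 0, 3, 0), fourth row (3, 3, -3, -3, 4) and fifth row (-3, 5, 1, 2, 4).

-102

Expand along row 2 (it has 4 zeros):
  − (1) · M_25   where M_25 = det([-2 4 -4 3; -3 -2 0 3; 3 3 -3 -3; -3 5 1 2]) = 102
det = (-1)·(1)·(102) = -102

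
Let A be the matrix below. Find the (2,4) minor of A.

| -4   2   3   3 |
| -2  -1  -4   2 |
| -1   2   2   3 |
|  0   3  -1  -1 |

Delete row 2 and column 4; the remaining 3×3 submatrix is [-4 2 3; -1 2 2; 0 3 -1].
Its determinant is 21.

The minor is 21.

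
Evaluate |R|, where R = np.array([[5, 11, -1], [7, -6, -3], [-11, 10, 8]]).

-347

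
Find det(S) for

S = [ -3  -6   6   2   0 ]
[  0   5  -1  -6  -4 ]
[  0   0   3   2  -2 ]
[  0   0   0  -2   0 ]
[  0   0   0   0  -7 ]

det(S) = -630

S is upper triangular, so det(S) is the product of the diagonal entries:
det = (-3) · (5) · (3) · (-2) · (-7) = -630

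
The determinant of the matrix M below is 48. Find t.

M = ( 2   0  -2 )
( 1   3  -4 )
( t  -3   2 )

t = 9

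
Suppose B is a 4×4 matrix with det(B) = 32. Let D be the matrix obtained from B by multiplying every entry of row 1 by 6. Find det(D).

|D| = 192

Scaling one row by 6 multiplies the determinant by 6.
det(D) = (6)·(32) = 192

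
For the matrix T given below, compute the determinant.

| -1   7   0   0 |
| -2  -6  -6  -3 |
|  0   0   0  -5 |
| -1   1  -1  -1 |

The determinant is 80.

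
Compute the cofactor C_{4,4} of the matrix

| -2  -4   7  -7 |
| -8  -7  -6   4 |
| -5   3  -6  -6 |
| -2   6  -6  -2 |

-461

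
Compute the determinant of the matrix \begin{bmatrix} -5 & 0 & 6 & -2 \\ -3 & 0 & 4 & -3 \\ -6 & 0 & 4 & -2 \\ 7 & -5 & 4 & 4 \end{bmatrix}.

Expand along column 2 (it has 3 zeros):
  + (-5) · M_42   where M_42 = det([-5 6 -2; -3 4 -3; -6 4 -2]) = 28
det = (+1)·(-5)·(28) = -140

The determinant is -140.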